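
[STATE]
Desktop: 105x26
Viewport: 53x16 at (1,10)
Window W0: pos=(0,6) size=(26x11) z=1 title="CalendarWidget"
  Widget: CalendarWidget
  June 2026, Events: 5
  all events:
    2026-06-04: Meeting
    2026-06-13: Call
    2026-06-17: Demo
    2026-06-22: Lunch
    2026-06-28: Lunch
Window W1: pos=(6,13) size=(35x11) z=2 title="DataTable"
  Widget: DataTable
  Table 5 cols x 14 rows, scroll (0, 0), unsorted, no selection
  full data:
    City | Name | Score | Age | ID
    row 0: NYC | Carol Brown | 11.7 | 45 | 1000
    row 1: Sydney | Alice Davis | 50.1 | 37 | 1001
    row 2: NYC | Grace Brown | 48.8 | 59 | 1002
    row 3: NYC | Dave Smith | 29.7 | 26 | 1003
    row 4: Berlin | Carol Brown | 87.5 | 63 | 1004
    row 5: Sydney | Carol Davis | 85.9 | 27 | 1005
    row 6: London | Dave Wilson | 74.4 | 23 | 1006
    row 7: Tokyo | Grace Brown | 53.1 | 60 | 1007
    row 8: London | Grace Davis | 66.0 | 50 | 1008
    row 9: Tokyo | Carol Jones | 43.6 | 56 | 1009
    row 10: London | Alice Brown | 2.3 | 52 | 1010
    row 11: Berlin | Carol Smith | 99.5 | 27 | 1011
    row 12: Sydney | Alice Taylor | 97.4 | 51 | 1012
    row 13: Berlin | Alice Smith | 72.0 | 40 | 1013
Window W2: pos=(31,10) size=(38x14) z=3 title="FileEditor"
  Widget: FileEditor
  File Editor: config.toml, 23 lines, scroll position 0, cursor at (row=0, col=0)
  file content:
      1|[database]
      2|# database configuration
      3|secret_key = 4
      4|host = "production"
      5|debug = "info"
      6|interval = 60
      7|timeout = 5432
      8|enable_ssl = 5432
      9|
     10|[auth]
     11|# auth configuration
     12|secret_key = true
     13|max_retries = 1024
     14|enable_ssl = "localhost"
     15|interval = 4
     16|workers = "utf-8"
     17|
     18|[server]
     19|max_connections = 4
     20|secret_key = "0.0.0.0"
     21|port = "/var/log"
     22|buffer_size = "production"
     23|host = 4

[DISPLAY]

Mo Tu We Th Fr Sa Su    ┃     ┏━━━━━━━━━━━━━━━━━━━━━━
 1  2  3  4*  5  6  7   ┃     ┃ FileEditor           
 8  9 10 11 12 13* 14   ┃     ┠──────────────────────
15 16┏━━━━━━━━━━━━━━━━━━━━━━━━┃█database]            
22* 2┃ DataTable              ┃# database configurati
29 30┠────────────────────────┃secret_key = 4        
━━━━━┃City  │Name        │Scor┃host = "production"   
     ┃──────┼────────────┼────┃debug = "info"        
     ┃NYC   │Carol Brown │11.7┃interval = 60         
     ┃Sydney│Alice Davis │50.1┃timeout = 5432        
     ┃NYC   │Grace Brown │48.8┃enable_ssl = 5432     
     ┃NYC   │Dave Smith  │29.7┃                      
     ┃Berlin│Carol Brown │87.5┃[auth]                
     ┗━━━━━━━━━━━━━━━━━━━━━━━━┗━━━━━━━━━━━━━━━━━━━━━━
                                                     
                                                     


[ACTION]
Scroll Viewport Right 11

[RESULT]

 Fr Sa Su    ┃     ┏━━━━━━━━━━━━━━━━━━━━━━━━━━━━━━━━━
*  5  6  7   ┃     ┃ FileEditor                      
 12 13* 14   ┃     ┠─────────────────────────────────
━━━━━━━━━━━━━━━━━━━┃█database]                       
Table              ┃# database configuration         
───────────────────┃secret_key = 4                   
 │Name        │Scor┃host = "production"              
─┼────────────┼────┃debug = "info"                   
 │Carol Brown │11.7┃interval = 60                    
y│Alice Davis │50.1┃timeout = 5432                   
 │Grace Brown │48.8┃enable_ssl = 5432                
 │Dave Smith  │29.7┃                                 
n│Carol Brown │87.5┃[auth]                           
━━━━━━━━━━━━━━━━━━━┗━━━━━━━━━━━━━━━━━━━━━━━━━━━━━━━━━
                                                     
                                                     


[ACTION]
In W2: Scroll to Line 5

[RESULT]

 Fr Sa Su    ┃     ┏━━━━━━━━━━━━━━━━━━━━━━━━━━━━━━━━━
*  5  6  7   ┃     ┃ FileEditor                      
 12 13* 14   ┃     ┠─────────────────────────────────
━━━━━━━━━━━━━━━━━━━┃debug = "info"                   
Table              ┃interval = 60                    
───────────────────┃timeout = 5432                   
 │Name        │Scor┃enable_ssl = 5432                
─┼────────────┼────┃                                 
 │Carol Brown │11.7┃[auth]                           
y│Alice Davis │50.1┃# auth configuration             
 │Grace Brown │48.8┃secret_key = true                
 │Dave Smith  │29.7┃max_retries = 1024               
n│Carol Brown │87.5┃enable_ssl = "localhost"         
━━━━━━━━━━━━━━━━━━━┗━━━━━━━━━━━━━━━━━━━━━━━━━━━━━━━━━
                                                     
                                                     


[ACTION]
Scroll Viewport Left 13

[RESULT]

┃Mo Tu We Th Fr Sa Su    ┃     ┏━━━━━━━━━━━━━━━━━━━━━
┃ 1  2  3  4*  5  6  7   ┃     ┃ FileEditor          
┃ 8  9 10 11 12 13* 14   ┃     ┠─────────────────────
┃15 16┏━━━━━━━━━━━━━━━━━━━━━━━━┃debug = "info"       
┃22* 2┃ DataTable              ┃interval = 60        
┃29 30┠────────────────────────┃timeout = 5432       
┗━━━━━┃City  │Name        │Scor┃enable_ssl = 5432    
      ┃──────┼────────────┼────┃                     
      ┃NYC   │Carol Brown │11.7┃[auth]               
      ┃Sydney│Alice Davis │50.1┃# auth configuration 
      ┃NYC   │Grace Brown │48.8┃secret_key = true    
      ┃NYC   │Dave Smith  │29.7┃max_retries = 1024   
      ┃Berlin│Carol Brown │87.5┃enable_ssl = "localho
      ┗━━━━━━━━━━━━━━━━━━━━━━━━┗━━━━━━━━━━━━━━━━━━━━━
                                                     
                                                     


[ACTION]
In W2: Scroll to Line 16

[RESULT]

┃Mo Tu We Th Fr Sa Su    ┃     ┏━━━━━━━━━━━━━━━━━━━━━
┃ 1  2  3  4*  5  6  7   ┃     ┃ FileEditor          
┃ 8  9 10 11 12 13* 14   ┃     ┠─────────────────────
┃15 16┏━━━━━━━━━━━━━━━━━━━━━━━━┃enable_ssl = "localho
┃22* 2┃ DataTable              ┃interval = 4         
┃29 30┠────────────────────────┃workers = "utf-8"    
┗━━━━━┃City  │Name        │Scor┃                     
      ┃──────┼────────────┼────┃[server]             
      ┃NYC   │Carol Brown │11.7┃max_connections = 4  
      ┃Sydney│Alice Davis │50.1┃secret_key = "0.0.0.0
      ┃NYC   │Grace Brown │48.8┃port = "/var/log"    
      ┃NYC   │Dave Smith  │29.7┃buffer_size = "produc
      ┃Berlin│Carol Brown │87.5┃host = 4             
      ┗━━━━━━━━━━━━━━━━━━━━━━━━┗━━━━━━━━━━━━━━━━━━━━━
                                                     
                                                     


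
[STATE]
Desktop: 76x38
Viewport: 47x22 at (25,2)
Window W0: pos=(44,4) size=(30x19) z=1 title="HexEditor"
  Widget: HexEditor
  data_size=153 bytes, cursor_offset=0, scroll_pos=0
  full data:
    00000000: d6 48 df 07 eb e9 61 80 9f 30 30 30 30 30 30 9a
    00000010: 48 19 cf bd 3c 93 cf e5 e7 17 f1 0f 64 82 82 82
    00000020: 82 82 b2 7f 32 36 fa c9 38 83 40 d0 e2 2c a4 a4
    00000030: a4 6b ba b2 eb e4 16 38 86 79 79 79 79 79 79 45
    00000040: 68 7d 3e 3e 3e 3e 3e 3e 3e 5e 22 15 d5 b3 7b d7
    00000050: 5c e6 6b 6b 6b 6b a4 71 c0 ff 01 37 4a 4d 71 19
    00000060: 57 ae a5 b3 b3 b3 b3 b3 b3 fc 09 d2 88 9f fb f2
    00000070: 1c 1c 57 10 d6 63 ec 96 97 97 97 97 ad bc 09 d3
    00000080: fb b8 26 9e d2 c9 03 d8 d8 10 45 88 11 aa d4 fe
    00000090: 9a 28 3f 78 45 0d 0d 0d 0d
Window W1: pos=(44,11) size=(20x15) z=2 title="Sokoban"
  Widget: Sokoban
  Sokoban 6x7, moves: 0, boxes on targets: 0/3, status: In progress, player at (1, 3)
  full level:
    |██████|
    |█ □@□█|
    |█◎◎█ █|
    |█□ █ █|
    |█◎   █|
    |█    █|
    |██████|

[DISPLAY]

                                               
                                               
                   ┏━━━━━━━━━━━━━━━━━━━━━━━━━━━
                   ┃ HexEditor                 
                   ┠───────────────────────────
                   ┃00000000  D6 48 df 07 eb e9
                   ┃00000010  48 19 cf bd 3c 93
                   ┃00000020  82 82 b2 7f 32 36
                   ┃00000030  a4 6b ba b2 eb e4
                   ┏━━━━━━━━━━━━━━━━━━┓3e 3e 3e
                   ┃ Sokoban          ┃6b 6b 6b
                   ┠──────────────────┨b3 b3 b3
                   ┃██████            ┃10 d6 63
                   ┃█ □@□█            ┃9e d2 c9
                   ┃█◎◎█ █            ┃78 45 0d
                   ┃█□ █ █            ┃        
                   ┃█◎   █            ┃        
                   ┃█    █            ┃        
                   ┃██████            ┃        
                   ┃Moves: 0  0/3     ┃        
                   ┃                  ┃━━━━━━━━
                   ┃                  ┃        


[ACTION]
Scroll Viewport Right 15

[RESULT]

                                               
                                               
               ┏━━━━━━━━━━━━━━━━━━━━━━━━━━━━┓  
               ┃ HexEditor                  ┃  
               ┠────────────────────────────┨  
               ┃00000000  D6 48 df 07 eb e9 ┃  
               ┃00000010  48 19 cf bd 3c 93 ┃  
               ┃00000020  82 82 b2 7f 32 36 ┃  
               ┃00000030  a4 6b ba b2 eb e4 ┃  
               ┏━━━━━━━━━━━━━━━━━━┓3e 3e 3e ┃  
               ┃ Sokoban          ┃6b 6b 6b ┃  
               ┠──────────────────┨b3 b3 b3 ┃  
               ┃██████            ┃10 d6 63 ┃  
               ┃█ □@□█            ┃9e d2 c9 ┃  
               ┃█◎◎█ █            ┃78 45 0d ┃  
               ┃█□ █ █            ┃         ┃  
               ┃█◎   █            ┃         ┃  
               ┃█    █            ┃         ┃  
               ┃██████            ┃         ┃  
               ┃Moves: 0  0/3     ┃         ┃  
               ┃                  ┃━━━━━━━━━┛  
               ┃                  ┃            


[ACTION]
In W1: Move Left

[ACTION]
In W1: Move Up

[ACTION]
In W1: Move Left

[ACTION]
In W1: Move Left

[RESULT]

                                               
                                               
               ┏━━━━━━━━━━━━━━━━━━━━━━━━━━━━┓  
               ┃ HexEditor                  ┃  
               ┠────────────────────────────┨  
               ┃00000000  D6 48 df 07 eb e9 ┃  
               ┃00000010  48 19 cf bd 3c 93 ┃  
               ┃00000020  82 82 b2 7f 32 36 ┃  
               ┃00000030  a4 6b ba b2 eb e4 ┃  
               ┏━━━━━━━━━━━━━━━━━━┓3e 3e 3e ┃  
               ┃ Sokoban          ┃6b 6b 6b ┃  
               ┠──────────────────┨b3 b3 b3 ┃  
               ┃██████            ┃10 d6 63 ┃  
               ┃█□@ □█            ┃9e d2 c9 ┃  
               ┃█◎◎█ █            ┃78 45 0d ┃  
               ┃█□ █ █            ┃         ┃  
               ┃█◎   █            ┃         ┃  
               ┃█    █            ┃         ┃  
               ┃██████            ┃         ┃  
               ┃Moves: 1  0/3     ┃         ┃  
               ┃                  ┃━━━━━━━━━┛  
               ┃                  ┃            


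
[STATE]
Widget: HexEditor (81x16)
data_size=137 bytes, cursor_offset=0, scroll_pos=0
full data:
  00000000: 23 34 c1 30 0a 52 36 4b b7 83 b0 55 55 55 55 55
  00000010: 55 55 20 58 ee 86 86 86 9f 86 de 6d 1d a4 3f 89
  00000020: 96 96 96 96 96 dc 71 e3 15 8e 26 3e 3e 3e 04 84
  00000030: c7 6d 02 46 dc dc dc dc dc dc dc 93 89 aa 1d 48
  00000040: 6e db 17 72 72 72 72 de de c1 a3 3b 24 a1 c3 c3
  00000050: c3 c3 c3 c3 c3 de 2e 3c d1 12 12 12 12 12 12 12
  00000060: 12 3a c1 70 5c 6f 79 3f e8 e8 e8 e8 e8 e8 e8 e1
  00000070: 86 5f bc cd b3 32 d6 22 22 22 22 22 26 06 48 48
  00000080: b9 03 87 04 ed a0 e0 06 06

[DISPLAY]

00000000  23 34 c1 30 0a 52 36 4b  b7 83 b0 55 55 55 55 55  |#4.0.R6K...UUUUU|   
00000010  55 55 20 58 ee 86 86 86  9f 86 de 6d 1d a4 3f 89  |UU X.......m..?.|   
00000020  96 96 96 96 96 dc 71 e3  15 8e 26 3e 3e 3e 04 84  |......q...&>>>..|   
00000030  c7 6d 02 46 dc dc dc dc  dc dc dc 93 89 aa 1d 48  |.m.F...........H|   
00000040  6e db 17 72 72 72 72 de  de c1 a3 3b 24 a1 c3 c3  |n..rrrr....;$...|   
00000050  c3 c3 c3 c3 c3 de 2e 3c  d1 12 12 12 12 12 12 12  |.......<........|   
00000060  12 3a c1 70 5c 6f 79 3f  e8 e8 e8 e8 e8 e8 e8 e1  |.:.p\oy?........|   
00000070  86 5f bc cd b3 32 d6 22  22 22 22 22 26 06 48 48  |._...2."""""&.HH|   
00000080  b9 03 87 04 ed a0 e0 06  06                       |.........       |   
                                                                                 
                                                                                 
                                                                                 
                                                                                 
                                                                                 
                                                                                 
                                                                                 


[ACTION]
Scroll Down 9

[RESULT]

00000080  b9 03 87 04 ed a0 e0 06  06                       |.........       |   
                                                                                 
                                                                                 
                                                                                 
                                                                                 
                                                                                 
                                                                                 
                                                                                 
                                                                                 
                                                                                 
                                                                                 
                                                                                 
                                                                                 
                                                                                 
                                                                                 
                                                                                 


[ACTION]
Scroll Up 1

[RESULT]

00000070  86 5f bc cd b3 32 d6 22  22 22 22 22 26 06 48 48  |._...2."""""&.HH|   
00000080  b9 03 87 04 ed a0 e0 06  06                       |.........       |   
                                                                                 
                                                                                 
                                                                                 
                                                                                 
                                                                                 
                                                                                 
                                                                                 
                                                                                 
                                                                                 
                                                                                 
                                                                                 
                                                                                 
                                                                                 
                                                                                 


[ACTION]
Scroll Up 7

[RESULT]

00000000  23 34 c1 30 0a 52 36 4b  b7 83 b0 55 55 55 55 55  |#4.0.R6K...UUUUU|   
00000010  55 55 20 58 ee 86 86 86  9f 86 de 6d 1d a4 3f 89  |UU X.......m..?.|   
00000020  96 96 96 96 96 dc 71 e3  15 8e 26 3e 3e 3e 04 84  |......q...&>>>..|   
00000030  c7 6d 02 46 dc dc dc dc  dc dc dc 93 89 aa 1d 48  |.m.F...........H|   
00000040  6e db 17 72 72 72 72 de  de c1 a3 3b 24 a1 c3 c3  |n..rrrr....;$...|   
00000050  c3 c3 c3 c3 c3 de 2e 3c  d1 12 12 12 12 12 12 12  |.......<........|   
00000060  12 3a c1 70 5c 6f 79 3f  e8 e8 e8 e8 e8 e8 e8 e1  |.:.p\oy?........|   
00000070  86 5f bc cd b3 32 d6 22  22 22 22 22 26 06 48 48  |._...2."""""&.HH|   
00000080  b9 03 87 04 ed a0 e0 06  06                       |.........       |   
                                                                                 
                                                                                 
                                                                                 
                                                                                 
                                                                                 
                                                                                 
                                                                                 


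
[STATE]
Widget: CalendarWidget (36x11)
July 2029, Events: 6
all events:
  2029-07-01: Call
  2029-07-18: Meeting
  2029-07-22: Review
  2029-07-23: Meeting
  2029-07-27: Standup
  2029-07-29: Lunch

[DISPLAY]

             July 2029              
Mo Tu We Th Fr Sa Su                
                   1*               
 2  3  4  5  6  7  8                
 9 10 11 12 13 14 15                
16 17 18* 19 20 21 22*              
23* 24 25 26 27* 28 29*             
30 31                               
                                    
                                    
                                    


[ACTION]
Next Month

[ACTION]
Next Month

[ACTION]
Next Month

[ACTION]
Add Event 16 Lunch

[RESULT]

            October 2029            
Mo Tu We Th Fr Sa Su                
 1  2  3  4  5  6  7                
 8  9 10 11 12 13 14                
15 16* 17 18 19 20 21               
22 23 24 25 26 27 28                
29 30 31                            
                                    
                                    
                                    
                                    


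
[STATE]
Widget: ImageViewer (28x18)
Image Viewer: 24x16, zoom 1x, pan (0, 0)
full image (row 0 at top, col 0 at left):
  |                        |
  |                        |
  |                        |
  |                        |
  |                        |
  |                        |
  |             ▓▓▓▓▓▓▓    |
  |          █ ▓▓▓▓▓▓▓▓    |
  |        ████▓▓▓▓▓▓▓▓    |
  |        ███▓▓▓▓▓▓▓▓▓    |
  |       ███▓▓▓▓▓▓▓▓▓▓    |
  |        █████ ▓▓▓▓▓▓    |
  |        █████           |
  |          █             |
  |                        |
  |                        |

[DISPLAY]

                            
                            
                            
                            
                            
                            
             ▓▓▓▓▓▓▓        
          █ ▓▓▓▓▓▓▓▓        
        ████▓▓▓▓▓▓▓▓        
        ███▓▓▓▓▓▓▓▓▓        
       ███▓▓▓▓▓▓▓▓▓▓        
        █████ ▓▓▓▓▓▓        
        █████               
          █                 
                            
                            
                            
                            


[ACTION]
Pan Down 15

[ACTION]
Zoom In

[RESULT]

                    ██  ▓▓▓▓
                ████████▓▓▓▓
                ████████▓▓▓▓
                ██████▓▓▓▓▓▓
                ██████▓▓▓▓▓▓
              ██████▓▓▓▓▓▓▓▓
              ██████▓▓▓▓▓▓▓▓
                ██████████  
                ██████████  
                ██████████  
                ██████████  
                    ██      
                    ██      
                            
                            
                            
                            
                            


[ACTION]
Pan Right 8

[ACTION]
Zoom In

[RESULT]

                            
                            
                            
                            
                            
                            
                      ███   
                      ███   
                      ███   
                ████████████
                ████████████
                ████████████
                █████████▓▓▓
                █████████▓▓▓
                █████████▓▓▓
             █████████▓▓▓▓▓▓
             █████████▓▓▓▓▓▓
             █████████▓▓▓▓▓▓


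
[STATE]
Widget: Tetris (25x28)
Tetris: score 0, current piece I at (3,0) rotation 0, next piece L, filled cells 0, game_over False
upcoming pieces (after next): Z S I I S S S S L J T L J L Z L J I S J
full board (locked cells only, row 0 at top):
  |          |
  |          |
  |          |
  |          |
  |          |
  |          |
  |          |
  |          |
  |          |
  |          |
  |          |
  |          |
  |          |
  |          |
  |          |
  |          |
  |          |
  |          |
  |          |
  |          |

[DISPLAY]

   ████   │Next:         
          │  ▒           
          │▒▒▒           
          │              
          │              
          │              
          │Score:        
          │0             
          │              
          │              
          │              
          │              
          │              
          │              
          │              
          │              
          │              
          │              
          │              
          │              
          │              
          │              
          │              
          │              
          │              
          │              
          │              
          │              


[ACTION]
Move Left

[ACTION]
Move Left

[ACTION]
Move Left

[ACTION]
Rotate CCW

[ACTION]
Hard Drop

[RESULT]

     ▒    │Next:         
   ▒▒▒    │▓▓            
          │ ▓▓           
          │              
          │              
          │              
          │Score:        
          │0             
          │              
          │              
          │              
          │              
          │              
          │              
          │              
          │              
█         │              
█         │              
█         │              
█         │              
          │              
          │              
          │              
          │              
          │              
          │              
          │              
          │              


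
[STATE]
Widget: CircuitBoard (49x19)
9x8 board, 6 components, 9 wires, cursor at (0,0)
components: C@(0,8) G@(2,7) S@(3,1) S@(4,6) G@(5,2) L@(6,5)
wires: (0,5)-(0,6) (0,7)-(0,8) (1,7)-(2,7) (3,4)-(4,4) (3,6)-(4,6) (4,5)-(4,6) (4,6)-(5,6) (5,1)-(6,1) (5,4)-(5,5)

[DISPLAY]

   0 1 2 3 4 5 6 7 8                             
0  [.]                  · ─ ·   · ─ C            
                                                 
1                               ·                
                                │                
2                               G                
                                                 
3       S           ·       ·                    
                    │       │                    
4                   ·   · ─ S                    
                            │                    
5       ·   G       · ─ ·   ·                    
        │                                        
6       ·               L                        
                                                 
7                                                
Cursor: (0,0)                                    
                                                 
                                                 


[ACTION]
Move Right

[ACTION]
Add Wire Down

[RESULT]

   0 1 2 3 4 5 6 7 8                             
0      [.]              · ─ ·   · ─ C            
        │                                        
1       ·                       ·                
                                │                
2                               G                
                                                 
3       S           ·       ·                    
                    │       │                    
4                   ·   · ─ S                    
                            │                    
5       ·   G       · ─ ·   ·                    
        │                                        
6       ·               L                        
                                                 
7                                                
Cursor: (0,1)                                    
                                                 
                                                 


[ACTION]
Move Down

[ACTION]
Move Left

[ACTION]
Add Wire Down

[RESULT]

   0 1 2 3 4 5 6 7 8                             
0       ·               · ─ ·   · ─ C            
        │                                        
1  [.]  ·                       ·                
    │                           │                
2   ·                           G                
                                                 
3       S           ·       ·                    
                    │       │                    
4                   ·   · ─ S                    
                            │                    
5       ·   G       · ─ ·   ·                    
        │                                        
6       ·               L                        
                                                 
7                                                
Cursor: (1,0)                                    
                                                 
                                                 


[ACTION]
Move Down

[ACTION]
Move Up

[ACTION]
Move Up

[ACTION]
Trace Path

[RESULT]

   0 1 2 3 4 5 6 7 8                             
0  [.]  ·               · ─ ·   · ─ C            
        │                                        
1   ·   ·                       ·                
    │                           │                
2   ·                           G                
                                                 
3       S           ·       ·                    
                    │       │                    
4                   ·   · ─ S                    
                            │                    
5       ·   G       · ─ ·   ·                    
        │                                        
6       ·               L                        
                                                 
7                                                
Cursor: (0,0)  Trace: No connections             
                                                 
                                                 


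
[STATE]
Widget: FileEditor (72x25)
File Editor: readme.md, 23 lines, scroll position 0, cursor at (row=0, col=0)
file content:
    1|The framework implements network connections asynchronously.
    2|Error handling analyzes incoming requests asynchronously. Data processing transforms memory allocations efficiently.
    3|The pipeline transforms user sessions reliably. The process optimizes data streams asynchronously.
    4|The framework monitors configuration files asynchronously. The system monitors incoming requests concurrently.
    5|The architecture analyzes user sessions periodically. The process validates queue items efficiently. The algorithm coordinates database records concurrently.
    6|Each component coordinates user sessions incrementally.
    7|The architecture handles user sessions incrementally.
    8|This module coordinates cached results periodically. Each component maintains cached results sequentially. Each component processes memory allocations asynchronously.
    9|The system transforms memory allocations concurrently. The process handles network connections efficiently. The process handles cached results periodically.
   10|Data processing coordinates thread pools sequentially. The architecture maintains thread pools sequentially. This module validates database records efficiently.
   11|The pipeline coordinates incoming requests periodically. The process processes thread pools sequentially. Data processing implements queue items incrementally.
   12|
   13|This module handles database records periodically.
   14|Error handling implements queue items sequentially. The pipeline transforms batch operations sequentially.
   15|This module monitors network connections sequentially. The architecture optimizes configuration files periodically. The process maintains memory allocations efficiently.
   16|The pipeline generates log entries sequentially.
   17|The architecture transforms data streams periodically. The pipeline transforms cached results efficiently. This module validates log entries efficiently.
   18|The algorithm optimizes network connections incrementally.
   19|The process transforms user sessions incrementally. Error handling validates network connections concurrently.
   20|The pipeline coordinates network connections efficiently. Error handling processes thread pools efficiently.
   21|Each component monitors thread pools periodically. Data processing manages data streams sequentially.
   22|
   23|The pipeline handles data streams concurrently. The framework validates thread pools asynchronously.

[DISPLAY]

█he framework implements network connections asynchronously.           ▲
Error handling analyzes incoming requests asynchronously. Data processi█
The pipeline transforms user sessions reliably. The process optimizes d░
The framework monitors configuration files asynchronously. The system m░
The architecture analyzes user sessions periodically. The process valid░
Each component coordinates user sessions incrementally.                ░
The architecture handles user sessions incrementally.                  ░
This module coordinates cached results periodically. Each component mai░
The system transforms memory allocations concurrently. The process hand░
Data processing coordinates thread pools sequentially. The architecture░
The pipeline coordinates incoming requests periodically. The process pr░
                                                                       ░
This module handles database records periodically.                     ░
Error handling implements queue items sequentially. The pipeline transf░
This module monitors network connections sequentially. The architecture░
The pipeline generates log entries sequentially.                       ░
The architecture transforms data streams periodically. The pipeline tra░
The algorithm optimizes network connections incrementally.             ░
The process transforms user sessions incrementally. Error handling vali░
The pipeline coordinates network connections efficiently. Error handlin░
Each component monitors thread pools periodically. Data processing mana░
                                                                       ░
The pipeline handles data streams concurrently. The framework validates░
                                                                       ░
                                                                       ▼


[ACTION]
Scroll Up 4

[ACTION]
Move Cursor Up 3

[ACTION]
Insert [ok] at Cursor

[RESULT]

ok█he framework implements network connections asynchronously.         ▲
Error handling analyzes incoming requests asynchronously. Data processi█
The pipeline transforms user sessions reliably. The process optimizes d░
The framework monitors configuration files asynchronously. The system m░
The architecture analyzes user sessions periodically. The process valid░
Each component coordinates user sessions incrementally.                ░
The architecture handles user sessions incrementally.                  ░
This module coordinates cached results periodically. Each component mai░
The system transforms memory allocations concurrently. The process hand░
Data processing coordinates thread pools sequentially. The architecture░
The pipeline coordinates incoming requests periodically. The process pr░
                                                                       ░
This module handles database records periodically.                     ░
Error handling implements queue items sequentially. The pipeline transf░
This module monitors network connections sequentially. The architecture░
The pipeline generates log entries sequentially.                       ░
The architecture transforms data streams periodically. The pipeline tra░
The algorithm optimizes network connections incrementally.             ░
The process transforms user sessions incrementally. Error handling vali░
The pipeline coordinates network connections efficiently. Error handlin░
Each component monitors thread pools periodically. Data processing mana░
                                                                       ░
The pipeline handles data streams concurrently. The framework validates░
                                                                       ░
                                                                       ▼


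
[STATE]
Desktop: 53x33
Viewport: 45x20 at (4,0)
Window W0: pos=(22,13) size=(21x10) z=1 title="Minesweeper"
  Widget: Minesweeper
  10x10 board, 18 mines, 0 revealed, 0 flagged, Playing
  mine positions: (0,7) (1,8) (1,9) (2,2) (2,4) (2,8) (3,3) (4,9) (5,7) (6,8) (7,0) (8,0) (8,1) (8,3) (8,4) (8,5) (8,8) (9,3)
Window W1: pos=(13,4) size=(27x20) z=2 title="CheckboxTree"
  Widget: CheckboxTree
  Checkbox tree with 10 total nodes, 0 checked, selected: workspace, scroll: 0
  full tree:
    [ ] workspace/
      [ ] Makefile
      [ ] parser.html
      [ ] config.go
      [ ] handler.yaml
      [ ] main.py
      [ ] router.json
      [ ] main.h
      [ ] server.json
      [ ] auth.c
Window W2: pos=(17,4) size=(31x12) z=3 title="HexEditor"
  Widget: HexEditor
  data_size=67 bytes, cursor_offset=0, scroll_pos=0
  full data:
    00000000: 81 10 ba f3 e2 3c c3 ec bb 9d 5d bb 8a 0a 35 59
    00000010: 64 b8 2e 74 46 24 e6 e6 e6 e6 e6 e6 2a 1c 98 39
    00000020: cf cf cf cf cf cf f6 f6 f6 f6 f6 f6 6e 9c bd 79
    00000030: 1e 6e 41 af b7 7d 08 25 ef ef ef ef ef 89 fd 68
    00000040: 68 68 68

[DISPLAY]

                                             
                                             
                                             
                                             
         ┏━━━┏━━━━━━━━━━━━━━━━━━━━━━━━━━━━━┓ 
         ┃ Ch┃ HexEditor                   ┃ 
         ┠───┠─────────────────────────────┨ 
         ┃>[ ┃00000000  81 10 ba f3 e2 3c c┃ 
         ┃   ┃00000010  64 b8 2e 74 46 24 e┃ 
         ┃   ┃00000020  cf cf cf cf cf cf f┃ 
         ┃   ┃00000030  1e 6e 41 af b7 7d 0┃ 
         ┃   ┃00000040  68 68 68           ┃ 
         ┃   ┃                             ┃ 
         ┃   ┃                             ┃ 
         ┃   ┃                             ┃ 
         ┃   ┗━━━━━━━━━━━━━━━━━━━━━━━━━━━━━┛ 
         ┃   [ ] auth.c            ┃  ┃      
         ┃                         ┃  ┃      
         ┃                         ┃  ┃      
         ┃                         ┃  ┃      


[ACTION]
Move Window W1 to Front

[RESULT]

                                             
                                             
                                             
                                             
         ┏━━━━━━━━━━━━━━━━━━━━━━━━━┓━━━━━━━┓ 
         ┃ CheckboxTree            ┃       ┃ 
         ┠─────────────────────────┨───────┨ 
         ┃>[ ] workspace/          ┃e2 3c c┃ 
         ┃   [ ] Makefile          ┃46 24 e┃ 
         ┃   [ ] parser.html       ┃cf cf f┃ 
         ┃   [ ] config.go         ┃b7 7d 0┃ 
         ┃   [ ] handler.yaml      ┃       ┃ 
         ┃   [ ] main.py           ┃       ┃ 
         ┃   [ ] router.json       ┃       ┃ 
         ┃   [ ] main.h            ┃       ┃ 
         ┃   [ ] server.json       ┃━━━━━━━┛ 
         ┃   [ ] auth.c            ┃  ┃      
         ┃                         ┃  ┃      
         ┃                         ┃  ┃      
         ┃                         ┃  ┃      


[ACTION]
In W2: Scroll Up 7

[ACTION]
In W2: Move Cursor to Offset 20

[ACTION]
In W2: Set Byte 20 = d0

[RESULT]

                                             
                                             
                                             
                                             
         ┏━━━━━━━━━━━━━━━━━━━━━━━━━┓━━━━━━━┓ 
         ┃ CheckboxTree            ┃       ┃ 
         ┠─────────────────────────┨───────┨ 
         ┃>[ ] workspace/          ┃e2 3c c┃ 
         ┃   [ ] Makefile          ┃D0 24 e┃ 
         ┃   [ ] parser.html       ┃cf cf f┃ 
         ┃   [ ] config.go         ┃b7 7d 0┃ 
         ┃   [ ] handler.yaml      ┃       ┃ 
         ┃   [ ] main.py           ┃       ┃ 
         ┃   [ ] router.json       ┃       ┃ 
         ┃   [ ] main.h            ┃       ┃ 
         ┃   [ ] server.json       ┃━━━━━━━┛ 
         ┃   [ ] auth.c            ┃  ┃      
         ┃                         ┃  ┃      
         ┃                         ┃  ┃      
         ┃                         ┃  ┃      
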